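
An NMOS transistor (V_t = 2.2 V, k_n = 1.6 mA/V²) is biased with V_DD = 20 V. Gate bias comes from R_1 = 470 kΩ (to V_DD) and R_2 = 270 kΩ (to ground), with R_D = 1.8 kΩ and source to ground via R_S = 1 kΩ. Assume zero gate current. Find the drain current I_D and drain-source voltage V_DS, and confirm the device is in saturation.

I_D ≈ 3.1 mA, V_DS ≈ 11 V

V_G = V_DD·R_2/(R_1+R_2) = 20×270/740 = 7.3 V.
Assume saturation: I_D = (k_n/2)(V_GS − V_t)² with V_GS = V_G − I_D·R_S = 7.3 − 1·I_D.
Substituting gives 0.8·I_D² − 9.16·I_D + 20.8 = 0, with roots I_D = 3.12 or 8.32 mA.
The root I_D = 8.32 mA gives V_GS = -1.03 V ≤ V_t, so take I_D = 3.12 mA.
Then V_GS = 4.18 V and V_DS = V_DD − I_D(R_D+R_S) = 20 − 3.12×2.8 = 11.3 V.
Saturation requires V_DS ≥ V_GS − V_t = 1.98 V; 11.3 ≥ 1.98 ✓.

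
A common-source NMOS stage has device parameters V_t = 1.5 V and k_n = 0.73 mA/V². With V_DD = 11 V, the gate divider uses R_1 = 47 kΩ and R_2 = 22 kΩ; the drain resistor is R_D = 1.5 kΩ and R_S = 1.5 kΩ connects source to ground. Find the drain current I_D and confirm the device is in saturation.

V_G = V_DD·R_2/(R_1+R_2) = 11×22/69 = 3.51 V.
Assume saturation: I_D = (k_n/2)(V_GS − V_t)² with V_GS = V_G − I_D·R_S = 3.51 − 1.5·I_D.
Substituting gives 0.821·I_D² − 3.2·I_D + 1.47 = 0, with roots I_D = 0.533 or 3.36 mA.
The root I_D = 3.36 mA gives V_GS = -1.53 V ≤ V_t, so take I_D = 0.533 mA.
Then V_GS = 2.71 V and V_DS = V_DD − I_D(R_D+R_S) = 11 − 0.533×3 = 9.4 V.
Saturation requires V_DS ≥ V_GS − V_t = 1.21 V; 9.4 ≥ 1.21 ✓.

I_D ≈ 0.53 mA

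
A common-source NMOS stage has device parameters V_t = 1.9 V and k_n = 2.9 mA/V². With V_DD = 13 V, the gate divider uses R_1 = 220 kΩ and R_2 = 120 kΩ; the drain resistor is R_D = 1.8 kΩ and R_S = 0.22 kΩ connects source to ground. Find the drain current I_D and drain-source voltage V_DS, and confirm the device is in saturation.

V_G = V_DD·R_2/(R_1+R_2) = 13×120/340 = 4.59 V.
Assume saturation: I_D = (k_n/2)(V_GS − V_t)² with V_GS = V_G − I_D·R_S = 4.59 − 0.22·I_D.
Substituting gives 0.0702·I_D² − 2.72·I_D + 10.5 = 0, with roots I_D = 4.35 or 34.3 mA.
The root I_D = 34.3 mA gives V_GS = -2.97 V ≤ V_t, so take I_D = 4.35 mA.
Then V_GS = 3.63 V and V_DS = V_DD − I_D(R_D+R_S) = 13 − 4.35×2.02 = 4.22 V.
Saturation requires V_DS ≥ V_GS − V_t = 1.73 V; 4.22 ≥ 1.73 ✓.

I_D ≈ 4.3 mA, V_DS ≈ 4.2 V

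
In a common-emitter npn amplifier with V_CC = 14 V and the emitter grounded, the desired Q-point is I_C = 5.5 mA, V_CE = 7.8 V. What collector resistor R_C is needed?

R_C ≈ 1.1 kΩ

Collector loop: V_CC = I_C·R_C + V_CE.
R_C = (V_CC − V_CE)/I_C = (14 − 7.8)/5.5 = 1.13 kΩ.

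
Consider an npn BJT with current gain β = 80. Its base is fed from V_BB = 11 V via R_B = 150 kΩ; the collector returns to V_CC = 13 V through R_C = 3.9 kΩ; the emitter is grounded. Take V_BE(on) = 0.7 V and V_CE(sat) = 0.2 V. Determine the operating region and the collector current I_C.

saturation; I_C ≈ 3.3 mA

Assume active: I_B = (11 − 0.7)/150 = 0.0687 mA, giving I_C = β·I_B = 5.49 mA.
But then V_CE = 13 − 5.49×3.9 = -8.42 V < V_CE(sat) = 0.2 V — impossible in the active region.
So the transistor is saturated. With V_CE = 0.2 V, I_C = (V_CC − 0.2)/R_C = 12.8/3.9 = 3.28 mA.
Check: β·I_B = 5.49 mA > I_C = 3.28 mA, confirming saturation.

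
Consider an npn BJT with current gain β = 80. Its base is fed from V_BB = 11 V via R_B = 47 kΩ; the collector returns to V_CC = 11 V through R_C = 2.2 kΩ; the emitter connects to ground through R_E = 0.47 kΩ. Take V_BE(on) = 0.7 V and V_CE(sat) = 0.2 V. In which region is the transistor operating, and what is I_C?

saturation; I_C ≈ 4 mA

Assume active: I_B = (11 − 0.7)/(47 + 81×0.47) = 0.121 mA, I_C = β·I_B = 9.69 mA.
Then V_CE = 11 − 9.69×2.2 − 9.81×0.47 = -14.9 V < 0.2 V — the active assumption fails.
Re-solve with V_CE = 0.2 V. KCL at the emitter: V_E/R_E = (V_BB−0.7−V_E)/R_B + (V_CC−0.2−V_E)/R_C, giving V_E = 1.97 V.
I_C = (V_CC − 0.2 − V_E)/R_C = (10.8 − 1.97)/2.2 = 4.01 mA.
Check: I_B = (10.3 − 1.97)/47 = 0.177 mA, and β·I_B = 14.2 mA > I_C, confirming saturation.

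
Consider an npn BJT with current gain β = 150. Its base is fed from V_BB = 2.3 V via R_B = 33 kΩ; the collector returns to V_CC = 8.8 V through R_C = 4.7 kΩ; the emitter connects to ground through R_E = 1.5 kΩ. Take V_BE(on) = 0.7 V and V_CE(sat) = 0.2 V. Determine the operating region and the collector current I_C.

active; I_C ≈ 0.92 mA

Assume active. Base-emitter loop: I_B = (V_BB − V_BE)/(R_B + (β+1)R_E) = (2.3 − 0.7)/(33 + 151×1.5) = 0.00617 mA.
I_C = β·I_B = 150×0.00617 = 0.925 mA.
V_CE = V_CC − I_C·R_C − I_E·R_E = 8.8 − 0.925×4.7 − 0.931×1.5 = 3.06 V > V_CE(sat), so the active-region assumption holds.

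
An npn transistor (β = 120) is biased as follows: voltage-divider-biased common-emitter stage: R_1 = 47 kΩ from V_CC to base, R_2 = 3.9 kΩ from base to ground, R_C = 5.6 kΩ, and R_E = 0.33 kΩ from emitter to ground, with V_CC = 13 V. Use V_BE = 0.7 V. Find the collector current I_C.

I_C ≈ 0.82 mA

Thevenize the base divider: V_Th = V_CC·R_2/(R_1+R_2) = 13×3.9/50.9 = 0.996 V, R_Th = R_1‖R_2 = 3.6 kΩ.
Base-emitter loop: V_Th = I_B·R_Th + V_BE + (β+1)I_B·R_E, so I_B = (0.996 − 0.7) / (3.6 + 121×0.33) = 0.0068 mA.
I_C = β·I_B = 120×0.0068 = 0.816 mA, and I_E = (β+1)I_B = 0.823 mA.
V_CE = V_CC − I_C·R_C − I_E·R_E = 13 − 0.816×5.6 − 0.823×0.33 = 8.16 V.
V_CE = 8.16 V > 0.2 V confirms active-region operation.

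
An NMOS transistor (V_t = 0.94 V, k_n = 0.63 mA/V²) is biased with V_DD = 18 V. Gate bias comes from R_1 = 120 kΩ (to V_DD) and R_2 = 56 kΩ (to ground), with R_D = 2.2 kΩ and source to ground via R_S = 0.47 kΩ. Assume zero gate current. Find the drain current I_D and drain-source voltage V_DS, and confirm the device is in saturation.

I_D ≈ 3.3 mA, V_DS ≈ 9.2 V

V_G = V_DD·R_2/(R_1+R_2) = 18×56/176 = 5.73 V.
Assume saturation: I_D = (k_n/2)(V_GS − V_t)² with V_GS = V_G − I_D·R_S = 5.73 − 0.47·I_D.
Substituting gives 0.0696·I_D² − 2.42·I_D + 7.22 = 0, with roots I_D = 3.3 or 31.4 mA.
The root I_D = 31.4 mA gives V_GS = -9.05 V ≤ V_t, so take I_D = 3.3 mA.
Then V_GS = 4.18 V and V_DS = V_DD − I_D(R_D+R_S) = 18 − 3.3×2.67 = 9.19 V.
Saturation requires V_DS ≥ V_GS − V_t = 3.24 V; 9.19 ≥ 3.24 ✓.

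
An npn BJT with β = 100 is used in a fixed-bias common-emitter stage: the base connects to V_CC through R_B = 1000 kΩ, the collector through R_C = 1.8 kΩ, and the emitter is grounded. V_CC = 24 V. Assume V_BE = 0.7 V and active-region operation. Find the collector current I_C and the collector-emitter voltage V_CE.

I_C ≈ 2.3 mA, V_CE ≈ 20 V

Base loop: V_CC = I_B·R_B + V_BE, so I_B = (24 − 0.7)/1000 kΩ = 0.0233 mA.
In the active region I_C = β·I_B = 100 × 0.0233 = 2.33 mA.
Collector loop: V_CE = V_CC − I_C·R_C = 24 − 2.33×1.8 = 19.8 V.
Since V_CE = 19.8 V > V_CE(sat) ≈ 0.2 V, the transistor is in the active region as assumed.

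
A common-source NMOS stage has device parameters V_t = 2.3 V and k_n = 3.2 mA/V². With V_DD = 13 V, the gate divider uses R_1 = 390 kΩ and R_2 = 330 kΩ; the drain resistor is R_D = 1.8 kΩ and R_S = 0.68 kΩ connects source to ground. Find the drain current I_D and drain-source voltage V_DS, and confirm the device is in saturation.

I_D ≈ 3.3 mA, V_DS ≈ 4.9 V

V_G = V_DD·R_2/(R_1+R_2) = 13×330/720 = 5.96 V.
Assume saturation: I_D = (k_n/2)(V_GS − V_t)² with V_GS = V_G − I_D·R_S = 5.96 − 0.68·I_D.
Substituting gives 0.74·I_D² − 8.96·I_D + 21.4 = 0, with roots I_D = 3.28 or 8.84 mA.
The root I_D = 8.84 mA gives V_GS = -0.05 V ≤ V_t, so take I_D = 3.28 mA.
Then V_GS = 3.73 V and V_DS = V_DD − I_D(R_D+R_S) = 13 − 3.28×2.48 = 4.88 V.
Saturation requires V_DS ≥ V_GS − V_t = 1.43 V; 4.88 ≥ 1.43 ✓.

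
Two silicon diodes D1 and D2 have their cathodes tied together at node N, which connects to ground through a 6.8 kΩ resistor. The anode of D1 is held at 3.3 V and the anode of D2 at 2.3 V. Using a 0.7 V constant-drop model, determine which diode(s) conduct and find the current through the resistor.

Assume both conduct. Then node N would need to be at both 3.3−0.7 = 2.6 V and 2.3−0.7 = 1.6 V, which is impossible.
Assume only D1 conducts: V_N = 3.3 − 0.7 = 2.6 V, so I_R = 2.6/6.8 = 0.382 mA.
Check D2: its anode-to-cathode voltage is 2.3 − 2.6 = -0.3 V < 0.7 V, so it is off. The assumption is consistent.

Only D1 conducts; I_R ≈ 0.38 mA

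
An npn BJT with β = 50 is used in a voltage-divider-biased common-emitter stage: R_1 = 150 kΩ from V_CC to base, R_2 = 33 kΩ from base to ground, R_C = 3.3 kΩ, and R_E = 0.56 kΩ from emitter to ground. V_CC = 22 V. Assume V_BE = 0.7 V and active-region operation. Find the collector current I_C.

I_C ≈ 2.9 mA

Thevenize the base divider: V_Th = V_CC·R_2/(R_1+R_2) = 22×33/183 = 3.97 V, R_Th = R_1‖R_2 = 27 kΩ.
Base-emitter loop: V_Th = I_B·R_Th + V_BE + (β+1)I_B·R_E, so I_B = (3.97 − 0.7) / (27 + 51×0.56) = 0.0588 mA.
I_C = β·I_B = 50×0.0588 = 2.94 mA, and I_E = (β+1)I_B = 3 mA.
V_CE = V_CC − I_C·R_C − I_E·R_E = 22 − 2.94×3.3 − 3×0.56 = 10.6 V.
V_CE = 10.6 V > 0.2 V confirms active-region operation.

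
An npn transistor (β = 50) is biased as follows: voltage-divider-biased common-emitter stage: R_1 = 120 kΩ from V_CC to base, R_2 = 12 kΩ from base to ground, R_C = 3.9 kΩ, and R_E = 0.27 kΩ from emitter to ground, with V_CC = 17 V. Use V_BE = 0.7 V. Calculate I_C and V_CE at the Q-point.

Thevenize the base divider: V_Th = V_CC·R_2/(R_1+R_2) = 17×12/132 = 1.55 V, R_Th = R_1‖R_2 = 10.9 kΩ.
Base-emitter loop: V_Th = I_B·R_Th + V_BE + (β+1)I_B·R_E, so I_B = (1.55 − 0.7) / (10.9 + 51×0.27) = 0.0343 mA.
I_C = β·I_B = 50×0.0343 = 1.71 mA, and I_E = (β+1)I_B = 1.75 mA.
V_CE = V_CC − I_C·R_C − I_E·R_E = 17 − 1.71×3.9 − 1.75×0.27 = 9.85 V.
V_CE = 9.85 V > 0.2 V confirms active-region operation.

I_C ≈ 1.7 mA, V_CE ≈ 9.8 V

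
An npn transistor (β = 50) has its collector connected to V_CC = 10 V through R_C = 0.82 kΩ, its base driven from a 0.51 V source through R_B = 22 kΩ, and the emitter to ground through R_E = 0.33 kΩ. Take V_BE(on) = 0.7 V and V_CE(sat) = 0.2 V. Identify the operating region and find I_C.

cutoff; I_C ≈ 0

V_BB = 0.51 V ≤ V_BE(on) = 0.7 V, so the base-emitter junction is not forward biased.
The transistor is in cutoff: I_B = I_C = 0.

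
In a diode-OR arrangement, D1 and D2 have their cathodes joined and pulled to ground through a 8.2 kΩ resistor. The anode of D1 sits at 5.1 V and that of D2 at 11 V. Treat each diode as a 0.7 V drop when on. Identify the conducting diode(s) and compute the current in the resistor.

Assume both conduct. Then node N would need to be at both 5.1−0.7 = 4.4 V and 11−0.7 = 10.3 V, which is impossible.
Assume only D2 conducts: V_N = 11 − 0.7 = 10.3 V, so I_R = 10.3/8.2 = 1.26 mA.
Check D1: its anode-to-cathode voltage is 5.1 − 10.3 = -5.2 V < 0.7 V, so it is off. The assumption is consistent.

Only D2 conducts; I_R ≈ 1.3 mA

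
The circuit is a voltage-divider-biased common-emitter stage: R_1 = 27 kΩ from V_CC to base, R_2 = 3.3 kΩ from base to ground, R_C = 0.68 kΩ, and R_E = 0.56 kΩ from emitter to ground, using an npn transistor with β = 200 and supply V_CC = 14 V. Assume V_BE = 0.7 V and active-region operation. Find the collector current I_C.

I_C ≈ 1.4 mA

Thevenize the base divider: V_Th = V_CC·R_2/(R_1+R_2) = 14×3.3/30.3 = 1.52 V, R_Th = R_1‖R_2 = 2.94 kΩ.
Base-emitter loop: V_Th = I_B·R_Th + V_BE + (β+1)I_B·R_E, so I_B = (1.52 − 0.7) / (2.94 + 201×0.56) = 0.00714 mA.
I_C = β·I_B = 200×0.00714 = 1.43 mA, and I_E = (β+1)I_B = 1.44 mA.
V_CE = V_CC − I_C·R_C − I_E·R_E = 14 − 1.43×0.68 − 1.44×0.56 = 12.2 V.
V_CE = 12.2 V > 0.2 V confirms active-region operation.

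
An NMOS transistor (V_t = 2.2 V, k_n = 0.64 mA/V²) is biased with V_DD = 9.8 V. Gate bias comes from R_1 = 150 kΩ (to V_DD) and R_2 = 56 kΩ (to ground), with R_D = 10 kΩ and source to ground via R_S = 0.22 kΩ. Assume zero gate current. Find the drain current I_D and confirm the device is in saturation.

V_G = V_DD·R_2/(R_1+R_2) = 9.8×56/206 = 2.66 V.
Assume saturation: I_D = (k_n/2)(V_GS − V_t)² with V_GS = V_G − I_D·R_S = 2.66 − 0.22·I_D.
Substituting gives 0.0155·I_D² − 1.07·I_D + 0.0689 = 0, with roots I_D = 0.0648 or 68.7 mA.
The root I_D = 68.7 mA gives V_GS = -12.5 V ≤ V_t, so take I_D = 0.0648 mA.
Then V_GS = 2.65 V and V_DS = V_DD − I_D(R_D+R_S) = 9.8 − 0.0648×10.2 = 9.14 V.
Saturation requires V_DS ≥ V_GS − V_t = 0.45 V; 9.14 ≥ 0.45 ✓.

I_D ≈ 0.065 mA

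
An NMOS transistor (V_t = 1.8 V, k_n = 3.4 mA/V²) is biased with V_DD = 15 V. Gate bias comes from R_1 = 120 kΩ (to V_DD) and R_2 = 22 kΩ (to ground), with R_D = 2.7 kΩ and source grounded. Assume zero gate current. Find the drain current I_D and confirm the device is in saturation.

I_D ≈ 0.47 mA

V_G = V_DD·R_2/(R_1+R_2) = 15×22/142 = 2.32 V. With the source grounded, V_GS = V_G = 2.32 V.
Assume saturation: I_D = (k_n/2)(V_GS − V_t)² = (3.4/2)×(2.32 − 1.8)² = 1.7×0.524² = 0.467 mA.
V_DS = V_DD − I_D·R_D = 15 − 0.467×2.7 = 13.7 V.
Saturation requires V_DS ≥ V_GS − V_t = 0.524 V; 13.7 ≥ 0.524 ✓.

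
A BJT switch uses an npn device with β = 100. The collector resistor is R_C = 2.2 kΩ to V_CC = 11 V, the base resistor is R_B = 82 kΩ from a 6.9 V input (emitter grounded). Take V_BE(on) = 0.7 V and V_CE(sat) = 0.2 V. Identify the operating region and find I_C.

saturation; I_C ≈ 4.9 mA

Assume active: I_B = (6.9 − 0.7)/82 = 0.0756 mA, giving I_C = β·I_B = 7.56 mA.
But then V_CE = 11 − 7.56×2.2 = -5.63 V < V_CE(sat) = 0.2 V — impossible in the active region.
So the transistor is saturated. With V_CE = 0.2 V, I_C = (V_CC − 0.2)/R_C = 10.8/2.2 = 4.91 mA.
Check: β·I_B = 7.56 mA > I_C = 4.91 mA, confirming saturation.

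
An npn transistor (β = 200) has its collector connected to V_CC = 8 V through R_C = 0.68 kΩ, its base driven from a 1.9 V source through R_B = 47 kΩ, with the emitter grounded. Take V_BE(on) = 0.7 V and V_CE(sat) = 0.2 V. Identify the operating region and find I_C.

Assume active. Base-emitter loop: I_B = (V_BB − V_BE)/R_B = (1.9 − 0.7)/47 = 0.0255 mA.
I_C = β·I_B = 200×0.0255 = 5.11 mA.
V_CE = V_CC − I_C·R_C = 8 − 5.11×0.68 = 4.53 V > V_CE(sat), so the active-region assumption holds.

active; I_C ≈ 5.1 mA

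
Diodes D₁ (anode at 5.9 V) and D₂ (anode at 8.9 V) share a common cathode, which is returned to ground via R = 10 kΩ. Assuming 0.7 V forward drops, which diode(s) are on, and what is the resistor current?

Only D₂ conducts; I_R ≈ 0.82 mA

Assume both conduct. Then node N would need to be at both 5.9−0.7 = 5.2 V and 8.9−0.7 = 8.2 V, which is impossible.
Assume only D₂ conducts: V_N = 8.9 − 0.7 = 8.2 V, so I_R = 8.2/10 = 0.82 mA.
Check D₁: its anode-to-cathode voltage is 5.9 − 8.2 = -2.3 V < 0.7 V, so it is off. The assumption is consistent.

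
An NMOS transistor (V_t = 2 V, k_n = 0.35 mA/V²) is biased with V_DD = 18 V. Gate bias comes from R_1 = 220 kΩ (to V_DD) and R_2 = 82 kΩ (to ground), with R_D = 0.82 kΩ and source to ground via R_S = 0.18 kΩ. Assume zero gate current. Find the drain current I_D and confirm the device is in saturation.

V_G = V_DD·R_2/(R_1+R_2) = 18×82/302 = 4.89 V.
Assume saturation: I_D = (k_n/2)(V_GS − V_t)² with V_GS = V_G − I_D·R_S = 4.89 − 0.18·I_D.
Substituting gives 0.00567·I_D² − 1.18·I_D + 1.46 = 0, with roots I_D = 1.24 or 207 mA.
The root I_D = 207 mA gives V_GS = -32.4 V ≤ V_t, so take I_D = 1.24 mA.
Then V_GS = 4.66 V and V_DS = V_DD − I_D(R_D+R_S) = 18 − 1.24×1 = 16.8 V.
Saturation requires V_DS ≥ V_GS − V_t = 2.66 V; 16.8 ≥ 2.66 ✓.

I_D ≈ 1.2 mA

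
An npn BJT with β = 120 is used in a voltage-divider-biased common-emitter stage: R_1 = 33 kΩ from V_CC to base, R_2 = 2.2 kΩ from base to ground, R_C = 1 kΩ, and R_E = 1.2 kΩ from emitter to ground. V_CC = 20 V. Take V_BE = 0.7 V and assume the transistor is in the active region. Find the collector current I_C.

Thevenize the base divider: V_Th = V_CC·R_2/(R_1+R_2) = 20×2.2/35.2 = 1.25 V, R_Th = R_1‖R_2 = 2.06 kΩ.
Base-emitter loop: V_Th = I_B·R_Th + V_BE + (β+1)I_B·R_E, so I_B = (1.25 − 0.7) / (2.06 + 121×1.2) = 0.00373 mA.
I_C = β·I_B = 120×0.00373 = 0.448 mA, and I_E = (β+1)I_B = 0.452 mA.
V_CE = V_CC − I_C·R_C − I_E·R_E = 20 − 0.448×1 − 0.452×1.2 = 19 V.
V_CE = 19 V > 0.2 V confirms active-region operation.

I_C ≈ 0.45 mA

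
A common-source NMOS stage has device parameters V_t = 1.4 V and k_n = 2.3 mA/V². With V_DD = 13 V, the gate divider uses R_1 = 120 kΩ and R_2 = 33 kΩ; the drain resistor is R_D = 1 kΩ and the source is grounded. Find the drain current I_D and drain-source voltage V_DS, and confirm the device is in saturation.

I_D ≈ 2.3 mA, V_DS ≈ 11 V

V_G = V_DD·R_2/(R_1+R_2) = 13×33/153 = 2.8 V. With the source grounded, V_GS = V_G = 2.8 V.
Assume saturation: I_D = (k_n/2)(V_GS − V_t)² = (2.3/2)×(2.8 − 1.4)² = 1.15×1.4² = 2.27 mA.
V_DS = V_DD − I_D·R_D = 13 − 2.27×1 = 10.7 V.
Saturation requires V_DS ≥ V_GS − V_t = 1.4 V; 10.7 ≥ 1.4 ✓.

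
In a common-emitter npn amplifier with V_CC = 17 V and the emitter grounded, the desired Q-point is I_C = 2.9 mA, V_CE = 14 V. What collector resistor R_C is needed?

Collector loop: V_CC = I_C·R_C + V_CE.
R_C = (V_CC − V_CE)/I_C = (17 − 14)/2.9 = 1.03 kΩ.

R_C ≈ 1 kΩ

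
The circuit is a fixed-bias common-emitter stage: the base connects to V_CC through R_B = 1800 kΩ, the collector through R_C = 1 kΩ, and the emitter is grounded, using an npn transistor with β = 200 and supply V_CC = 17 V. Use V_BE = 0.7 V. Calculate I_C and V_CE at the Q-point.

Base loop: V_CC = I_B·R_B + V_BE, so I_B = (17 − 0.7)/1800 kΩ = 0.00906 mA.
In the active region I_C = β·I_B = 200 × 0.00906 = 1.81 mA.
Collector loop: V_CE = V_CC − I_C·R_C = 17 − 1.81×1 = 15.2 V.
Since V_CE = 15.2 V > V_CE(sat) ≈ 0.2 V, the transistor is in the active region as assumed.

I_C ≈ 1.8 mA, V_CE ≈ 15 V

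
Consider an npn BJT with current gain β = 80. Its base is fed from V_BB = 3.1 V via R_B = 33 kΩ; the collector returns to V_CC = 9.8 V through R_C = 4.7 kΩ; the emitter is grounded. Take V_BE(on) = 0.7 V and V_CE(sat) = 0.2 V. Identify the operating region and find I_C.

saturation; I_C ≈ 2 mA

Assume active: I_B = (3.1 − 0.7)/33 = 0.0727 mA, giving I_C = β·I_B = 5.82 mA.
But then V_CE = 9.8 − 5.82×4.7 = -17.5 V < V_CE(sat) = 0.2 V — impossible in the active region.
So the transistor is saturated. With V_CE = 0.2 V, I_C = (V_CC − 0.2)/R_C = 9.6/4.7 = 2.04 mA.
Check: β·I_B = 5.82 mA > I_C = 2.04 mA, confirming saturation.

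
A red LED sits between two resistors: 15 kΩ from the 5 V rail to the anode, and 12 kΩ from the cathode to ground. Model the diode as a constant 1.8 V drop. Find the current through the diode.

I ≈ 0.12 mA

The two resistors are in series with the diode, so KVL gives 5 = I·15 + 1.8 + I·12.
I = (5 − 1.8) / (15 + 12) kΩ = 3.2 / 27 = 0.119 mA.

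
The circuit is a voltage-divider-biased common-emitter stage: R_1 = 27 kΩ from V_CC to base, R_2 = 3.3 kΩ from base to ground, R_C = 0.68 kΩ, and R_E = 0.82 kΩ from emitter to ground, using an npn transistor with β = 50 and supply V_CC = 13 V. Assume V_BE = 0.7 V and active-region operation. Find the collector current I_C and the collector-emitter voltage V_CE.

Thevenize the base divider: V_Th = V_CC·R_2/(R_1+R_2) = 13×3.3/30.3 = 1.42 V, R_Th = R_1‖R_2 = 2.94 kΩ.
Base-emitter loop: V_Th = I_B·R_Th + V_BE + (β+1)I_B·R_E, so I_B = (1.42 − 0.7) / (2.94 + 51×0.82) = 0.016 mA.
I_C = β·I_B = 50×0.016 = 0.8 mA, and I_E = (β+1)I_B = 0.816 mA.
V_CE = V_CC − I_C·R_C − I_E·R_E = 13 − 0.8×0.68 − 0.816×0.82 = 11.8 V.
V_CE = 11.8 V > 0.2 V confirms active-region operation.

I_C ≈ 0.8 mA, V_CE ≈ 12 V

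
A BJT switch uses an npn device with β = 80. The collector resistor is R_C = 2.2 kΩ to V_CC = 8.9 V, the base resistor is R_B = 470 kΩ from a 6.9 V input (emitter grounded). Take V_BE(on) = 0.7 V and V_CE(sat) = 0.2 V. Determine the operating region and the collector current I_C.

active; I_C ≈ 1.1 mA

Assume active. Base-emitter loop: I_B = (V_BB − V_BE)/R_B = (6.9 − 0.7)/470 = 0.0132 mA.
I_C = β·I_B = 80×0.0132 = 1.06 mA.
V_CE = V_CC − I_C·R_C = 8.9 − 1.06×2.2 = 6.58 V > V_CE(sat), so the active-region assumption holds.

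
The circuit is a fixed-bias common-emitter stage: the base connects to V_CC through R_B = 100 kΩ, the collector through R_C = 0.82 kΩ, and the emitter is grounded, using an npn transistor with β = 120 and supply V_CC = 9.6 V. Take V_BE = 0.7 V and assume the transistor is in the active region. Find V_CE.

V_CE ≈ 0.84 V

Base loop: V_CC = I_B·R_B + V_BE, so I_B = (9.6 − 0.7)/100 kΩ = 0.089 mA.
In the active region I_C = β·I_B = 120 × 0.089 = 10.7 mA.
Collector loop: V_CE = V_CC − I_C·R_C = 9.6 − 10.7×0.82 = 0.842 V.
Since V_CE = 0.842 V > V_CE(sat) ≈ 0.2 V, the transistor is in the active region as assumed.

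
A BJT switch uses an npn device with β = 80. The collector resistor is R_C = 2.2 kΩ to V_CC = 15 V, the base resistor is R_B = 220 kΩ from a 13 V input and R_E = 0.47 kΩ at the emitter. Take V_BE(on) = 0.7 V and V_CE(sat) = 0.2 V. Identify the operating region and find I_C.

active; I_C ≈ 3.8 mA

Assume active. Base-emitter loop: I_B = (V_BB − V_BE)/(R_B + (β+1)R_E) = (13 − 0.7)/(220 + 81×0.47) = 0.0477 mA.
I_C = β·I_B = 80×0.0477 = 3.81 mA.
V_CE = V_CC − I_C·R_C − I_E·R_E = 15 − 3.81×2.2 − 3.86×0.47 = 4.8 V > V_CE(sat), so the active-region assumption holds.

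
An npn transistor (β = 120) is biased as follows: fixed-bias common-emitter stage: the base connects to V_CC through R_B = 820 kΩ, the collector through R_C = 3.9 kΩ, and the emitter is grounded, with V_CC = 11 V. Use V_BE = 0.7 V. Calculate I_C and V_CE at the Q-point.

I_C ≈ 1.5 mA, V_CE ≈ 5.1 V

Base loop: V_CC = I_B·R_B + V_BE, so I_B = (11 − 0.7)/820 kΩ = 0.0126 mA.
In the active region I_C = β·I_B = 120 × 0.0126 = 1.51 mA.
Collector loop: V_CE = V_CC − I_C·R_C = 11 − 1.51×3.9 = 5.12 V.
Since V_CE = 5.12 V > V_CE(sat) ≈ 0.2 V, the transistor is in the active region as assumed.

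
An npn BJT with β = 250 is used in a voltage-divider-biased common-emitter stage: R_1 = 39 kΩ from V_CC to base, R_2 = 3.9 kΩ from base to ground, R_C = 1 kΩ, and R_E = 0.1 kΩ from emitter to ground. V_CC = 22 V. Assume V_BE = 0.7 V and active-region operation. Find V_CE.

Thevenize the base divider: V_Th = V_CC·R_2/(R_1+R_2) = 22×3.9/42.9 = 2 V, R_Th = R_1‖R_2 = 3.55 kΩ.
Base-emitter loop: V_Th = I_B·R_Th + V_BE + (β+1)I_B·R_E, so I_B = (2 − 0.7) / (3.55 + 251×0.1) = 0.0454 mA.
I_C = β·I_B = 250×0.0454 = 11.3 mA, and I_E = (β+1)I_B = 11.4 mA.
V_CE = V_CC − I_C·R_C − I_E·R_E = 22 − 11.3×1 − 11.4×0.1 = 9.52 V.
V_CE = 9.52 V > 0.2 V confirms active-region operation.

V_CE ≈ 9.5 V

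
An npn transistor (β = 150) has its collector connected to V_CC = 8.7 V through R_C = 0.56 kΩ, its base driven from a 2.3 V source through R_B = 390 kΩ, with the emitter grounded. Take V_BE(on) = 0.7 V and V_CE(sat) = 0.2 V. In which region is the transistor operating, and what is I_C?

Assume active. Base-emitter loop: I_B = (V_BB − V_BE)/R_B = (2.3 − 0.7)/390 = 0.0041 mA.
I_C = β·I_B = 150×0.0041 = 0.615 mA.
V_CE = V_CC − I_C·R_C = 8.7 − 0.615×0.56 = 8.36 V > V_CE(sat), so the active-region assumption holds.

active; I_C ≈ 0.62 mA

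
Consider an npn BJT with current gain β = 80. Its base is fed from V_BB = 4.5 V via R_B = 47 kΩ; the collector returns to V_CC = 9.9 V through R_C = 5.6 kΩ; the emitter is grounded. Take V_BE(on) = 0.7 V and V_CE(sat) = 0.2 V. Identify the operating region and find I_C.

Assume active: I_B = (4.5 − 0.7)/47 = 0.0809 mA, giving I_C = β·I_B = 6.47 mA.
But then V_CE = 9.9 − 6.47×5.6 = -26.3 V < V_CE(sat) = 0.2 V — impossible in the active region.
So the transistor is saturated. With V_CE = 0.2 V, I_C = (V_CC − 0.2)/R_C = 9.7/5.6 = 1.73 mA.
Check: β·I_B = 6.47 mA > I_C = 1.73 mA, confirming saturation.

saturation; I_C ≈ 1.7 mA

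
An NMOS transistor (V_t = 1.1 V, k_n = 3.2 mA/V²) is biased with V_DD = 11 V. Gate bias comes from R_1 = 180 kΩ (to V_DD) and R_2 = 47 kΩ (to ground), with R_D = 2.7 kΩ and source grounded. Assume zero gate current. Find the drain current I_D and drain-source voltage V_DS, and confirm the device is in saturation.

I_D ≈ 2.2 mA, V_DS ≈ 5 V

V_G = V_DD·R_2/(R_1+R_2) = 11×47/227 = 2.28 V. With the source grounded, V_GS = V_G = 2.28 V.
Assume saturation: I_D = (k_n/2)(V_GS − V_t)² = (3.2/2)×(2.28 − 1.1)² = 1.6×1.18² = 2.22 mA.
V_DS = V_DD − I_D·R_D = 11 − 2.22×2.7 = 5.01 V.
Saturation requires V_DS ≥ V_GS − V_t = 1.18 V; 5.01 ≥ 1.18 ✓.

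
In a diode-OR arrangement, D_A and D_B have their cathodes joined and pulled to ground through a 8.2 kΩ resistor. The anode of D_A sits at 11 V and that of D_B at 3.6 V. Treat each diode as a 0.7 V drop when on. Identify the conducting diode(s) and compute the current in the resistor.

Only D_A conducts; I_R ≈ 1.3 mA

Assume both conduct. Then node N would need to be at both 11−0.7 = 10.3 V and 3.6−0.7 = 2.9 V, which is impossible.
Assume only D_A conducts: V_N = 11 − 0.7 = 10.3 V, so I_R = 10.3/8.2 = 1.26 mA.
Check D_B: its anode-to-cathode voltage is 3.6 − 10.3 = -6.7 V < 0.7 V, so it is off. The assumption is consistent.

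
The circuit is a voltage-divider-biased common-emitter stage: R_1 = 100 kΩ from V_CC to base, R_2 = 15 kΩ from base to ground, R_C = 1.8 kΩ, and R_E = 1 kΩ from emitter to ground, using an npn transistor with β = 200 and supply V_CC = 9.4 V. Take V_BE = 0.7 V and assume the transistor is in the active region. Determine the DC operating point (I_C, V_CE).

I_C ≈ 0.49 mA, V_CE ≈ 8 V

Thevenize the base divider: V_Th = V_CC·R_2/(R_1+R_2) = 9.4×15/115 = 1.23 V, R_Th = R_1‖R_2 = 13 kΩ.
Base-emitter loop: V_Th = I_B·R_Th + V_BE + (β+1)I_B·R_E, so I_B = (1.23 − 0.7) / (13 + 201×1) = 0.00246 mA.
I_C = β·I_B = 200×0.00246 = 0.492 mA, and I_E = (β+1)I_B = 0.494 mA.
V_CE = V_CC − I_C·R_C − I_E·R_E = 9.4 − 0.492×1.8 − 0.494×1 = 8.02 V.
V_CE = 8.02 V > 0.2 V confirms active-region operation.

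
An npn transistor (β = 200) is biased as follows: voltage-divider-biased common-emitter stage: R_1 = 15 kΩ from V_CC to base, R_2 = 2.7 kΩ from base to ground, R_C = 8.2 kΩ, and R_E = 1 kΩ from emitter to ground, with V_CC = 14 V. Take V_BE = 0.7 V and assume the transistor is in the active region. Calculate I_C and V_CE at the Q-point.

I_C ≈ 1.4 mA, V_CE ≈ 1 V

Thevenize the base divider: V_Th = V_CC·R_2/(R_1+R_2) = 14×2.7/17.7 = 2.14 V, R_Th = R_1‖R_2 = 2.29 kΩ.
Base-emitter loop: V_Th = I_B·R_Th + V_BE + (β+1)I_B·R_E, so I_B = (2.14 − 0.7) / (2.29 + 201×1) = 0.00706 mA.
I_C = β·I_B = 200×0.00706 = 1.41 mA, and I_E = (β+1)I_B = 1.42 mA.
V_CE = V_CC − I_C·R_C − I_E·R_E = 14 − 1.41×8.2 − 1.42×1 = 0.999 V.
V_CE = 0.999 V > 0.2 V confirms active-region operation.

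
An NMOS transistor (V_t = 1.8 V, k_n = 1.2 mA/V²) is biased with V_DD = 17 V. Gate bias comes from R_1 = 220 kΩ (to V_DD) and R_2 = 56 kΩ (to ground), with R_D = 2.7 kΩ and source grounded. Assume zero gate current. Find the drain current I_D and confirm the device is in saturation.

I_D ≈ 1.6 mA

V_G = V_DD·R_2/(R_1+R_2) = 17×56/276 = 3.45 V. With the source grounded, V_GS = V_G = 3.45 V.
Assume saturation: I_D = (k_n/2)(V_GS − V_t)² = (1.2/2)×(3.45 − 1.8)² = 0.6×1.65² = 1.63 mA.
V_DS = V_DD − I_D·R_D = 17 − 1.63×2.7 = 12.6 V.
Saturation requires V_DS ≥ V_GS − V_t = 1.65 V; 12.6 ≥ 1.65 ✓.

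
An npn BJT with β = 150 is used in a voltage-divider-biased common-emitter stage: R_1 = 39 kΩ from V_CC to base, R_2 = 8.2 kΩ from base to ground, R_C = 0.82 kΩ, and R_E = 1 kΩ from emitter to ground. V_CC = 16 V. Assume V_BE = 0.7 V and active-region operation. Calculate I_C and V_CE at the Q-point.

Thevenize the base divider: V_Th = V_CC·R_2/(R_1+R_2) = 16×8.2/47.2 = 2.78 V, R_Th = R_1‖R_2 = 6.78 kΩ.
Base-emitter loop: V_Th = I_B·R_Th + V_BE + (β+1)I_B·R_E, so I_B = (2.78 − 0.7) / (6.78 + 151×1) = 0.0132 mA.
I_C = β·I_B = 150×0.0132 = 1.98 mA, and I_E = (β+1)I_B = 1.99 mA.
V_CE = V_CC − I_C·R_C − I_E·R_E = 16 − 1.98×0.82 − 1.99×1 = 12.4 V.
V_CE = 12.4 V > 0.2 V confirms active-region operation.

I_C ≈ 2 mA, V_CE ≈ 12 V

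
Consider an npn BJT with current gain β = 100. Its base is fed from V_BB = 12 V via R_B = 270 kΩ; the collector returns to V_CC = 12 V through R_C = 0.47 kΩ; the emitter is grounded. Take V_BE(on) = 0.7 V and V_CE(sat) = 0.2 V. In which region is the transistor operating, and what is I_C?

Assume active. Base-emitter loop: I_B = (V_BB − V_BE)/R_B = (12 − 0.7)/270 = 0.0419 mA.
I_C = β·I_B = 100×0.0419 = 4.19 mA.
V_CE = V_CC − I_C·R_C = 12 − 4.19×0.47 = 10 V > V_CE(sat), so the active-region assumption holds.

active; I_C ≈ 4.2 mA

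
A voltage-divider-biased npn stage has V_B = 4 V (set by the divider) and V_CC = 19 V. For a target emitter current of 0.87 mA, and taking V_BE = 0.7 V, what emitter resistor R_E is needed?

R_E ≈ 3.8 kΩ

V_E = V_B − V_BE = 4 − 0.7 = 3.3 V.
R_E = V_E / I_E = 3.3 / 0.87 = 3.79 kΩ.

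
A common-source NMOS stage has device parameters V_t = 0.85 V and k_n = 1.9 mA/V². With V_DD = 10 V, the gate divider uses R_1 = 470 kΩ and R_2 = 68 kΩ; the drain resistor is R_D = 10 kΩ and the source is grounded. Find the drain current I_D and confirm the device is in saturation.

I_D ≈ 0.16 mA

V_G = V_DD·R_2/(R_1+R_2) = 10×68/538 = 1.26 V. With the source grounded, V_GS = V_G = 1.26 V.
Assume saturation: I_D = (k_n/2)(V_GS − V_t)² = (1.9/2)×(1.26 − 0.85)² = 0.95×0.414² = 0.163 mA.
V_DS = V_DD − I_D·R_D = 10 − 0.163×10 = 8.37 V.
Saturation requires V_DS ≥ V_GS − V_t = 0.414 V; 8.37 ≥ 0.414 ✓.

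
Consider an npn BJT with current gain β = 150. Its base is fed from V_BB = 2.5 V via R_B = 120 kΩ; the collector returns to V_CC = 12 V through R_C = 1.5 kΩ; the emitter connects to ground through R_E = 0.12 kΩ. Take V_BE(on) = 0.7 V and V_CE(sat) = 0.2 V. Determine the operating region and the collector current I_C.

Assume active. Base-emitter loop: I_B = (V_BB − V_BE)/(R_B + (β+1)R_E) = (2.5 − 0.7)/(120 + 151×0.12) = 0.013 mA.
I_C = β·I_B = 150×0.013 = 1.95 mA.
V_CE = V_CC − I_C·R_C − I_E·R_E = 12 − 1.95×1.5 − 1.97×0.12 = 8.83 V > V_CE(sat), so the active-region assumption holds.

active; I_C ≈ 2 mA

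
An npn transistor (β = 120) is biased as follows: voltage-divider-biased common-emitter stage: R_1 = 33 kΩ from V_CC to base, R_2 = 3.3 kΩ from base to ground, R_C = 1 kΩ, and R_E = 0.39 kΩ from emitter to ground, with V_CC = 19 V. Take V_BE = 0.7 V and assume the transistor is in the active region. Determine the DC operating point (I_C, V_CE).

Thevenize the base divider: V_Th = V_CC·R_2/(R_1+R_2) = 19×3.3/36.3 = 1.73 V, R_Th = R_1‖R_2 = 3 kΩ.
Base-emitter loop: V_Th = I_B·R_Th + V_BE + (β+1)I_B·R_E, so I_B = (1.73 − 0.7) / (3 + 121×0.39) = 0.0205 mA.
I_C = β·I_B = 120×0.0205 = 2.46 mA, and I_E = (β+1)I_B = 2.48 mA.
V_CE = V_CC − I_C·R_C − I_E·R_E = 19 − 2.46×1 − 2.48×0.39 = 15.6 V.
V_CE = 15.6 V > 0.2 V confirms active-region operation.

I_C ≈ 2.5 mA, V_CE ≈ 16 V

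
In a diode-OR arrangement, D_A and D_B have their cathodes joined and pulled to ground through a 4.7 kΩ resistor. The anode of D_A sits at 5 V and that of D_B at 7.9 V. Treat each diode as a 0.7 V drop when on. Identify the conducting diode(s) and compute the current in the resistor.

Only D_B conducts; I_R ≈ 1.5 mA

Assume both conduct. Then node N would need to be at both 5−0.7 = 4.3 V and 7.9−0.7 = 7.2 V, which is impossible.
Assume only D_B conducts: V_N = 7.9 − 0.7 = 7.2 V, so I_R = 7.2/4.7 = 1.53 mA.
Check D_A: its anode-to-cathode voltage is 5 − 7.2 = -2.2 V < 0.7 V, so it is off. The assumption is consistent.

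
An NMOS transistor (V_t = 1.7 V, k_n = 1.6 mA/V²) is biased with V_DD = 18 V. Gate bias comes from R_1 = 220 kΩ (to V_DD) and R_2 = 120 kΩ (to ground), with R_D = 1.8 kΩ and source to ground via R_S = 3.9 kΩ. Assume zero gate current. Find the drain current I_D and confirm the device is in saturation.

V_G = V_DD·R_2/(R_1+R_2) = 18×120/340 = 6.35 V.
Assume saturation: I_D = (k_n/2)(V_GS − V_t)² with V_GS = V_G − I_D·R_S = 6.35 − 3.9·I_D.
Substituting gives 12.2·I_D² − 30·I_D + 17.3 = 0, with roots I_D = 0.918 or 1.55 mA.
The root I_D = 1.55 mA gives V_GS = 0.308 V ≤ V_t, so take I_D = 0.918 mA.
Then V_GS = 2.77 V and V_DS = V_DD − I_D(R_D+R_S) = 18 − 0.918×5.7 = 12.8 V.
Saturation requires V_DS ≥ V_GS − V_t = 1.07 V; 12.8 ≥ 1.07 ✓.

I_D ≈ 0.92 mA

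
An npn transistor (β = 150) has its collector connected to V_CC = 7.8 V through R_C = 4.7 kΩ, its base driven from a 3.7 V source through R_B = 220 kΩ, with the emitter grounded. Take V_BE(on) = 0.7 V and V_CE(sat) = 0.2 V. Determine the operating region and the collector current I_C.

saturation; I_C ≈ 1.6 mA

Assume active: I_B = (3.7 − 0.7)/220 = 0.0136 mA, giving I_C = β·I_B = 2.05 mA.
But then V_CE = 7.8 − 2.05×4.7 = -1.81 V < V_CE(sat) = 0.2 V — impossible in the active region.
So the transistor is saturated. With V_CE = 0.2 V, I_C = (V_CC − 0.2)/R_C = 7.6/4.7 = 1.62 mA.
Check: β·I_B = 2.05 mA > I_C = 1.62 mA, confirming saturation.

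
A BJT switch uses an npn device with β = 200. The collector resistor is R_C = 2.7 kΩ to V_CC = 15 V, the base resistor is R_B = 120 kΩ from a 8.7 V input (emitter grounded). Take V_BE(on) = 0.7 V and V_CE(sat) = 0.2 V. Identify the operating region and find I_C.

saturation; I_C ≈ 5.5 mA

Assume active: I_B = (8.7 − 0.7)/120 = 0.0667 mA, giving I_C = β·I_B = 13.3 mA.
But then V_CE = 15 − 13.3×2.7 = -21 V < V_CE(sat) = 0.2 V — impossible in the active region.
So the transistor is saturated. With V_CE = 0.2 V, I_C = (V_CC − 0.2)/R_C = 14.8/2.7 = 5.48 mA.
Check: β·I_B = 13.3 mA > I_C = 5.48 mA, confirming saturation.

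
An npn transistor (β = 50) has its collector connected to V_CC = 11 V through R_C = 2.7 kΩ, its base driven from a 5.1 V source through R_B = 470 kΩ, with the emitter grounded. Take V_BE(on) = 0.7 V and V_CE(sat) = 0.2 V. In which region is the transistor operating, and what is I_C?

active; I_C ≈ 0.47 mA

Assume active. Base-emitter loop: I_B = (V_BB − V_BE)/R_B = (5.1 − 0.7)/470 = 0.00936 mA.
I_C = β·I_B = 50×0.00936 = 0.468 mA.
V_CE = V_CC − I_C·R_C = 11 − 0.468×2.7 = 9.74 V > V_CE(sat), so the active-region assumption holds.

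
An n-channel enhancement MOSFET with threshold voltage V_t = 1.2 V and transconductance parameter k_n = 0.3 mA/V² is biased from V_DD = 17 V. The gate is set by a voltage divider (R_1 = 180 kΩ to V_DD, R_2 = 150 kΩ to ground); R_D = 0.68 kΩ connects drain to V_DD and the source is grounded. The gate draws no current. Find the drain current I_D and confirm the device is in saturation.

V_G = V_DD·R_2/(R_1+R_2) = 17×150/330 = 7.73 V. With the source grounded, V_GS = V_G = 7.73 V.
Assume saturation: I_D = (k_n/2)(V_GS − V_t)² = (0.3/2)×(7.73 − 1.2)² = 0.15×6.53² = 6.39 mA.
V_DS = V_DD − I_D·R_D = 17 − 6.39×0.68 = 12.7 V.
Saturation requires V_DS ≥ V_GS − V_t = 6.53 V; 12.7 ≥ 6.53 ✓.

I_D ≈ 6.4 mA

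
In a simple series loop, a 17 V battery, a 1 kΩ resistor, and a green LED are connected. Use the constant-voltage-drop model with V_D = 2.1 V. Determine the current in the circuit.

I ≈ 15 mA

KVL around the loop: 17 = V_D + I·R = 2.1 + I × 1 kΩ.
So I = (17 − 2.1) / 1 kΩ = 14.9 / 1 = 14.9 mA.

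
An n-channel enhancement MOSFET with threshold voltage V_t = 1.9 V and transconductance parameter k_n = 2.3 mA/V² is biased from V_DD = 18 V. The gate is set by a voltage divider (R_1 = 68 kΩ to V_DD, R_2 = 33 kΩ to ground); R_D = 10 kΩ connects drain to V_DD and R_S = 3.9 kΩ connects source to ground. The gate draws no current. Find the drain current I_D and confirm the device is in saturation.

V_G = V_DD·R_2/(R_1+R_2) = 18×33/101 = 5.88 V.
Assume saturation: I_D = (k_n/2)(V_GS − V_t)² with V_GS = V_G − I_D·R_S = 5.88 − 3.9·I_D.
Substituting gives 17.5·I_D² − 36.7·I_D + 18.2 = 0, with roots I_D = 0.806 or 1.29 mA.
The root I_D = 1.29 mA gives V_GS = 0.84 V ≤ V_t, so take I_D = 0.806 mA.
Then V_GS = 2.74 V and V_DS = V_DD − I_D(R_D+R_S) = 18 − 0.806×13.9 = 6.79 V.
Saturation requires V_DS ≥ V_GS − V_t = 0.837 V; 6.79 ≥ 0.837 ✓.

I_D ≈ 0.81 mA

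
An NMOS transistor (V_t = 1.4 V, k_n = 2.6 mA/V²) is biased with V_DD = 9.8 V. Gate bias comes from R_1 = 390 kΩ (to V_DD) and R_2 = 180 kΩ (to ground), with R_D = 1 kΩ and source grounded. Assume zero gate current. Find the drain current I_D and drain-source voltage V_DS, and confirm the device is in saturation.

V_G = V_DD·R_2/(R_1+R_2) = 9.8×180/570 = 3.09 V. With the source grounded, V_GS = V_G = 3.09 V.
Assume saturation: I_D = (k_n/2)(V_GS − V_t)² = (2.6/2)×(3.09 − 1.4)² = 1.3×1.69² = 3.73 mA.
V_DS = V_DD − I_D·R_D = 9.8 − 3.73×1 = 6.07 V.
Saturation requires V_DS ≥ V_GS − V_t = 1.69 V; 6.07 ≥ 1.69 ✓.

I_D ≈ 3.7 mA, V_DS ≈ 6.1 V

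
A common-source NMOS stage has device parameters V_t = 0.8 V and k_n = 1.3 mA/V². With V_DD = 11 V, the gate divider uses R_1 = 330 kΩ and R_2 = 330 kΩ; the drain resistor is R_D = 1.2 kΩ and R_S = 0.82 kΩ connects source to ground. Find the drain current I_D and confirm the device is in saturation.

V_G = V_DD·R_2/(R_1+R_2) = 11×330/660 = 5.5 V.
Assume saturation: I_D = (k_n/2)(V_GS − V_t)² with V_GS = V_G − I_D·R_S = 5.5 − 0.82·I_D.
Substituting gives 0.437·I_D² − 6.01·I_D + 14.4 = 0, with roots I_D = 3.08 or 10.7 mA.
The root I_D = 10.7 mA gives V_GS = -3.25 V ≤ V_t, so take I_D = 3.08 mA.
Then V_GS = 2.98 V and V_DS = V_DD − I_D(R_D+R_S) = 11 − 3.08×2.02 = 4.78 V.
Saturation requires V_DS ≥ V_GS − V_t = 2.18 V; 4.78 ≥ 2.18 ✓.

I_D ≈ 3.1 mA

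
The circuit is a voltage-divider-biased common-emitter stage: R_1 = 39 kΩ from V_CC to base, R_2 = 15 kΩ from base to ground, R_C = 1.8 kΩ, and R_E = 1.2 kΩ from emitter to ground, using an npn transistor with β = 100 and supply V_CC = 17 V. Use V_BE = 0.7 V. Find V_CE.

Thevenize the base divider: V_Th = V_CC·R_2/(R_1+R_2) = 17×15/54 = 4.72 V, R_Th = R_1‖R_2 = 10.8 kΩ.
Base-emitter loop: V_Th = I_B·R_Th + V_BE + (β+1)I_B·R_E, so I_B = (4.72 − 0.7) / (10.8 + 101×1.2) = 0.0305 mA.
I_C = β·I_B = 100×0.0305 = 3.05 mA, and I_E = (β+1)I_B = 3.08 mA.
V_CE = V_CC − I_C·R_C − I_E·R_E = 17 − 3.05×1.8 − 3.08×1.2 = 7.82 V.
V_CE = 7.82 V > 0.2 V confirms active-region operation.

V_CE ≈ 7.8 V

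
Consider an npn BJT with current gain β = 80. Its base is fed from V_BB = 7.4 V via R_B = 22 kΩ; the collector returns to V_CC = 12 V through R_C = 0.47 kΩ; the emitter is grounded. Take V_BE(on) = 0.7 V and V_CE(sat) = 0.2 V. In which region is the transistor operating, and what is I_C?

active; I_C ≈ 24 mA

Assume active. Base-emitter loop: I_B = (V_BB − V_BE)/R_B = (7.4 − 0.7)/22 = 0.305 mA.
I_C = β·I_B = 80×0.305 = 24.4 mA.
V_CE = V_CC − I_C·R_C = 12 − 24.4×0.47 = 0.549 V > V_CE(sat), so the active-region assumption holds.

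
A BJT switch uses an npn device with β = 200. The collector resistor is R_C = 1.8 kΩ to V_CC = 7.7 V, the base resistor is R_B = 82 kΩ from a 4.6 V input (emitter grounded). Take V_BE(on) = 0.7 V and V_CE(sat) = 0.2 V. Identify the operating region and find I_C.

Assume active: I_B = (4.6 − 0.7)/82 = 0.0476 mA, giving I_C = β·I_B = 9.51 mA.
But then V_CE = 7.7 − 9.51×1.8 = -9.42 V < V_CE(sat) = 0.2 V — impossible in the active region.
So the transistor is saturated. With V_CE = 0.2 V, I_C = (V_CC − 0.2)/R_C = 7.5/1.8 = 4.17 mA.
Check: β·I_B = 9.51 mA > I_C = 4.17 mA, confirming saturation.

saturation; I_C ≈ 4.2 mA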